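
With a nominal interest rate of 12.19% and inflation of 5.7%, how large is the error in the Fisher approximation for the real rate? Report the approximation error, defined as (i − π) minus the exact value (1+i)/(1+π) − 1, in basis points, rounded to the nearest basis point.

35 basis points

Approximate: r ≈ 12.190% − 5.700% = 6.4900%
Exact: (1 + 0.1219)/(1 + 0.0570) − 1 = 6.1400%
Error = 6.4900% − 6.1400% = 0.3500% → 35 basis points.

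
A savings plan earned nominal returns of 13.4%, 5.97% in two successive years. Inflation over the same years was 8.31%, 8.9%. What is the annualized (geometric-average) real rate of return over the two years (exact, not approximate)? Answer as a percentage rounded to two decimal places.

Nominal growth factor = 1.1340 × 1.0597 = 1.20169980
Price-level growth factor = 1.0831 × 1.0890 = 1.17949590
Real growth factor = 1.20169980 / 1.17949590 = 1.01882491
Annualized real rate = 1.01882491^(1/2) − 1 = 0.9369% → 0.94%.

0.94%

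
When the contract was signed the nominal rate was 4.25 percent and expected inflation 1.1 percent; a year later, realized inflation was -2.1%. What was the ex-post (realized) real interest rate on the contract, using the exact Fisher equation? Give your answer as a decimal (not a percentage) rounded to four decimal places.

0.0649

Ex-post: (1 + 0.0425)/(1 − 0.0210) − 1 = 6.4862%
So the realized real rate is 0.0649.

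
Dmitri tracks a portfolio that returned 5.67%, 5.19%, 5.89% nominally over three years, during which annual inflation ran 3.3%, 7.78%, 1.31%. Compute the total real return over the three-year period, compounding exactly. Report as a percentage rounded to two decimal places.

Compound the nominal returns: 1.0567 × 1.0519 × 1.0589 = 1.177013.
Compound inflation: 1.0330 × 1.0778 × 1.0131 = 1.127953.
Deflate: 1.177013 / 1.127953 = 1.043495.
Total real return = 1.043495 − 1 → 4.35%.

4.35%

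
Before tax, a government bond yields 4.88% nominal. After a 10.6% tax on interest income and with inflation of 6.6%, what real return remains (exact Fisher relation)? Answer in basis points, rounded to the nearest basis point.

-210 basis points

After-tax nominal return = 4.88% × (1 − 0.106) = 4.36272%.
1 + r = 1.0436272 / 1.06600 = 0.979012
After-tax real rate = 0.979012 − 1 → -210 basis points.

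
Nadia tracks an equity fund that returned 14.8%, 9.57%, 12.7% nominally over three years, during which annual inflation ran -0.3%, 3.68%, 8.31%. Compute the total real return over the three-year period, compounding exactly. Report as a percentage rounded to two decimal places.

26.62%

Nominal growth factor = 1.1480 × 1.0957 × 1.1270 = 1.417612
Price-level growth factor = 0.9970 × 1.0368 × 1.0831 = 1.119589
Real growth factor = 1.417612 / 1.119589 = 1.266190
Total real return = 1.266190 − 1 → 26.62%.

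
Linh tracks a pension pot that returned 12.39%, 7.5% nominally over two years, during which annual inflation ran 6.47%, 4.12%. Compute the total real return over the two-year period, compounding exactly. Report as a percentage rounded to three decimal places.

8.987%

Nominal growth factor = 1.1239 × 1.0750 = 1.208193
Price-level growth factor = 1.0647 × 1.0412 = 1.108566
Real growth factor = 1.208193 / 1.108566 = 1.089870
Total real return = 1.089870 − 1 → 8.987%.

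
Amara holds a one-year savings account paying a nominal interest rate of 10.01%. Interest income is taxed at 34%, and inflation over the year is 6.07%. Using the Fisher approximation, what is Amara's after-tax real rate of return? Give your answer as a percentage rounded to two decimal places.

0.54%

After-tax nominal return = 10.01% × (1 − 0.34) = 6.6066%.
r ≈ 6.6066% − 6.07% → 0.54%.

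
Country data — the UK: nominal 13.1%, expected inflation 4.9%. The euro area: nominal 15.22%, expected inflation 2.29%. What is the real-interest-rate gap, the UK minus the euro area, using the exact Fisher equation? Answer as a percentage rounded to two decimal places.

The UK: (1 + 0.1310)/(1 + 0.0490) − 1 = 7.8170%
The euro area: (1 + 0.1522)/(1 + 0.0229) − 1 = 12.6405%
Differential = 7.8170% − 12.6405% = -4.8236% → -4.82%.

-4.82%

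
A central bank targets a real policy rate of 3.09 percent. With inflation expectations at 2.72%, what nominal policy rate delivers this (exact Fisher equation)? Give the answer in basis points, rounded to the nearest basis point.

589 basis points

(1 + i) = (1 + r)(1 + π) = 1.03090 × 1.02720 = 1.05894048
i = 1.05894048 − 1, so the required nominal rate is 589 basis points.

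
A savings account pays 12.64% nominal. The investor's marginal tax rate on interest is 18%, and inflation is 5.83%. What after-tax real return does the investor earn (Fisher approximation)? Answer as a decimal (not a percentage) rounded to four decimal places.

0.0453

After-tax nominal return = 12.64% × (1 − 0.18) = 10.3648%.
r ≈ 10.3648% − 5.83% → 0.0453.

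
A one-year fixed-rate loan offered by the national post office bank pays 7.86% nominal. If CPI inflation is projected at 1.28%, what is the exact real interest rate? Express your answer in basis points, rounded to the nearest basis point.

1 + r = 1.07860 / 1.01280 = 1.064968
r = 1.064968 − 1 = 6.4968%, i.e. 650 basis points.

650 basis points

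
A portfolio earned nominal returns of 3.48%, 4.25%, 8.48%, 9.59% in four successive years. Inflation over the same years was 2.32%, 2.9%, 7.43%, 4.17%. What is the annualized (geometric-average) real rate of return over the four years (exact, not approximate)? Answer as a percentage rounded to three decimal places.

2.142%

Nominal growth factor = 1.0348 × 1.0425 × 1.0848 × 1.0959 = 1.2824873413
Price-level growth factor = 1.0232 × 1.0290 × 1.0743 × 1.0417 = 1.1782681711
Real growth factor = 1.2824873413 / 1.1782681711 = 1.0884511462
Annualized real rate = 1.0884511462^(1/4) − 1 = 2.141501% → 2.142%.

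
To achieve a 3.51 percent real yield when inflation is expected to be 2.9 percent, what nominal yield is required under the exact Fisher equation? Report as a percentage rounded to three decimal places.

6.512%

(1 + i) = (1 + r)(1 + π) = 1.03510 × 1.02900 = 1.0651179
i = 1.0651179 − 1, so the required nominal rate is 6.512%.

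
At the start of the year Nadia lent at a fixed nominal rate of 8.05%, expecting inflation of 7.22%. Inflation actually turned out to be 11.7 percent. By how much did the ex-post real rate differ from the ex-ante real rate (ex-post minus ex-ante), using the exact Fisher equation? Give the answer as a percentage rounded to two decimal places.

-4.04%

Ex-ante: (1 + 0.0805)/(1 + 0.0722) − 1 = 0.7741%
Ex-post: (1 + 0.0805)/(1 + 0.1170) − 1 = -3.2677%
Difference (ex-post − ex-ante) = -4.0418% → -4.04%.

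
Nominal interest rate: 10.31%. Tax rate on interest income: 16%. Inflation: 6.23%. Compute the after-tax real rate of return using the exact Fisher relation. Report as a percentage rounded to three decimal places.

After-tax nominal return = 10.31% × (1 − 0.16) = 8.6604%.
1 + r = 1.086604 / 1.06230 = 1.022879
After-tax real rate = 1.022879 − 1 → 2.288%.

2.288%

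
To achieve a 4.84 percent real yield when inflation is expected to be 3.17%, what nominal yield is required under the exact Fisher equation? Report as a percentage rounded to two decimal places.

(1 + i) = (1 + r)(1 + π) = 1.04840 × 1.03170 = 1.08163428
i = 1.08163428 − 1, so the required nominal rate is 8.16%.

8.16%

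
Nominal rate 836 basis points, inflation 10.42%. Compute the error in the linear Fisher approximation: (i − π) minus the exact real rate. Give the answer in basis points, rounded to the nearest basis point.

Approximate: r ≈ 8.360% − 10.420% = -2.0600%
Exact: (1 + 0.0836)/(1 + 0.1042) − 1 = -1.8656%
Error = -2.0600% − (-1.8656%) = -0.1944% → -19 basis points.

-19 basis points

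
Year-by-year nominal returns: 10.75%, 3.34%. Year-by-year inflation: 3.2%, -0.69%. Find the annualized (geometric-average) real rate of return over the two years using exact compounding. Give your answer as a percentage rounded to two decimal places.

5.67%

Compound the nominal returns: 1.1075 × 1.0334 = 1.14449050.
Compound inflation: 1.0320 × 0.9931 = 1.02487920.
Deflate: 1.14449050 / 1.02487920 = 1.11670771.
Annualized real rate = 1.11670771^(1/2) − 1 = 5.6744% → 5.67%.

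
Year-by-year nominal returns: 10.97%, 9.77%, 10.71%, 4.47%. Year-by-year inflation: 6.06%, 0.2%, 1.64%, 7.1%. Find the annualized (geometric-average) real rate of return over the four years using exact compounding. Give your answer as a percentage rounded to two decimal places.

5.05%

Compound the nominal returns: 1.1097 × 1.0977 × 1.1071 × 1.0447 = 1.40885954.
Compound inflation: 1.0606 × 1.0020 × 1.0164 × 1.0710 = 1.15684047.
Deflate: 1.40885954 / 1.15684047 = 1.21785119.
Annualized real rate = 1.21785119^(1/4) − 1 = 5.0506% → 5.05%.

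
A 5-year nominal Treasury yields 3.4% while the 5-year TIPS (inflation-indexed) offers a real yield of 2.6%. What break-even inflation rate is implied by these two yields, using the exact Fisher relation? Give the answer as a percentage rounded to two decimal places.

0.78%

(1 + π) = (1 + i)/(1 + r) = 1.03400 / 1.02600 = 1.007797
Break-even inflation = 1.007797 − 1 → 0.78%.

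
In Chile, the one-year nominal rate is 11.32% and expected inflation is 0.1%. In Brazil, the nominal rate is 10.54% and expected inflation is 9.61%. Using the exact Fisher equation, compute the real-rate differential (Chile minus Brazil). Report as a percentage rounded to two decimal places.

10.36%

Chile: (1 + 0.1132)/(1 + 0.0010) − 1 = 11.2088%
Brazil: (1 + 0.1054)/(1 + 0.0961) − 1 = 0.8485%
Differential = 11.2088% − 0.8485% = 10.3603% → 10.36%.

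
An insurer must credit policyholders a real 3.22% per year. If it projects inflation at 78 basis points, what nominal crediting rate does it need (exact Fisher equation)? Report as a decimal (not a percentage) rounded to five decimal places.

(1 + i) = (1 + r)(1 + π) = 1.03220 × 1.00780 = 1.04025116
i = 1.04025116 − 1, so the required nominal rate is 0.04025.

0.04025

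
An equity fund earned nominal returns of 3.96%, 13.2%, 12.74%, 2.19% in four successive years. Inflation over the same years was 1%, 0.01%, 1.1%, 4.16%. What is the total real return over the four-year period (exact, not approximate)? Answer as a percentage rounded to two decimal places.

27.46%

Nominal growth factor = 1.0396 × 1.1320 × 1.1274 × 1.0219 = 1.355811
Price-level growth factor = 1.0100 × 1.0001 × 1.0110 × 1.0416 = 1.063695
Real growth factor = 1.355811 / 1.063695 = 1.274624
Total real return = 1.274624 − 1 → 27.46%.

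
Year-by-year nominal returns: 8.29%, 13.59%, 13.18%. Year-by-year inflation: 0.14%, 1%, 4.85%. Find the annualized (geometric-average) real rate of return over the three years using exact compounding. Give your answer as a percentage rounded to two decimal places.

Nominal growth factor = 1.0829 × 1.1359 × 1.1318 = 1.39218882
Price-level growth factor = 1.0014 × 1.0100 × 1.0485 = 1.06046758
Real growth factor = 1.39218882 / 1.06046758 = 1.31280659
Annualized real rate = 1.31280659^(1/3) − 1 = 9.4965% → 9.50%.

9.50%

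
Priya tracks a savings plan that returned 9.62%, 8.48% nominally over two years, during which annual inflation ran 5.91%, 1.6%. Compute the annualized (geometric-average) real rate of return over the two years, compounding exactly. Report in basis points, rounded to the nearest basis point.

Compound the nominal returns: 1.0962 × 1.0848 = 1.18915776.
Compound inflation: 1.0591 × 1.0160 = 1.07604560.
Deflate: 1.18915776 / 1.07604560 = 1.10511837.
Annualized real rate = 1.10511837^(1/2) − 1 = 5.1246% → 512 basis points.

512 basis points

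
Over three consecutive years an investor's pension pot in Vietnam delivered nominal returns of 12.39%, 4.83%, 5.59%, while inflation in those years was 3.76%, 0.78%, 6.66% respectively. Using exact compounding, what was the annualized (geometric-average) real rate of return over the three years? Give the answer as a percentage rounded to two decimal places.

Compound the nominal returns: 1.1239 × 1.0483 × 1.0559 = 1.24404488.
Compound inflation: 1.0376 × 1.0078 × 1.0666 = 1.11533645.
Deflate: 1.24404488 / 1.11533645 = 1.11539874.
Annualized real rate = 1.11539874^(1/3) − 1 = 3.7075% → 3.71%.

3.71%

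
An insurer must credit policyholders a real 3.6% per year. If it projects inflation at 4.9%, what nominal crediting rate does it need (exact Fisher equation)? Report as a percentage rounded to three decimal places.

8.676%

(1 + i) = (1 + r)(1 + π) = 1.03600 × 1.04900 = 1.086764
i = 1.086764 − 1, so the required nominal rate is 8.676%.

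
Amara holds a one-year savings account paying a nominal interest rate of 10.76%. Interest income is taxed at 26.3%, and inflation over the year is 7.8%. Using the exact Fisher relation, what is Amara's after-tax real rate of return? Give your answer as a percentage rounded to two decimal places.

0.12%

After-tax nominal return = 10.76% × (1 − 0.263) = 7.93012%.
1 + r = 1.0793012 / 1.07800 = 1.001207
After-tax real rate = 1.001207 − 1 → 0.12%.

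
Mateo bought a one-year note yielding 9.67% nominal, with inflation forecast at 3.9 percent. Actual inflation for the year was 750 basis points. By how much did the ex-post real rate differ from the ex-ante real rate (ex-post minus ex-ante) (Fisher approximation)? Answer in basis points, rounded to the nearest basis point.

Ex-ante: 9.67% − 3.9% = 5.770%
Ex-post: 9.67% − 7.5% = 2.170%
Difference (ex-post − ex-ante) = -3.6000% → -360 basis points.

-360 basis points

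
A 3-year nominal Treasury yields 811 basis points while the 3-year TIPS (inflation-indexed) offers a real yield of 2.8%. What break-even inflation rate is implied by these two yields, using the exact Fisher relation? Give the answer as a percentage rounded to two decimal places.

(1 + π) = (1 + i)/(1 + r) = 1.08110 / 1.02800 = 1.051654
Break-even inflation = 1.051654 − 1 → 5.17%.

5.17%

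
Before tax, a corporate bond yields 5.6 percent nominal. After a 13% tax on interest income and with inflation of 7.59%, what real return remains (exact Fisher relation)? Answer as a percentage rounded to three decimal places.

After-tax nominal return = 5.6% × (1 − 0.13) = 4.8720%.
1 + r = 1.04872 / 1.07590 = 0.974737
After-tax real rate = 0.974737 − 1 → -2.526%.

-2.526%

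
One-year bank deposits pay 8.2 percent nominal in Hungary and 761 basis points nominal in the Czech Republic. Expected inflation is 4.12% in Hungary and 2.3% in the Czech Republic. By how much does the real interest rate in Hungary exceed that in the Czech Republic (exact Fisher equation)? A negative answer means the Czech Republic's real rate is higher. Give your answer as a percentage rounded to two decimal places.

-1.27%

Hungary: (1 + 0.0820)/(1 + 0.0412) − 1 = 3.9186%
The Czech Republic: (1 + 0.0761)/(1 + 0.0230) − 1 = 5.1906%
Differential = 3.9186% − 5.1906% = -1.2721% → -1.27%.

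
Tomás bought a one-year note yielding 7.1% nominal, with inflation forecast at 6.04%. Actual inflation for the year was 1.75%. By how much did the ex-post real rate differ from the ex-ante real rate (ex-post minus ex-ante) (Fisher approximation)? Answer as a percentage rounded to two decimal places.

4.29%

Ex-ante: 7.1% − 6.04% = 1.060%
Ex-post: 7.1% − 1.75% = 5.350%
Difference (ex-post − ex-ante) = 4.2900% → 4.29%.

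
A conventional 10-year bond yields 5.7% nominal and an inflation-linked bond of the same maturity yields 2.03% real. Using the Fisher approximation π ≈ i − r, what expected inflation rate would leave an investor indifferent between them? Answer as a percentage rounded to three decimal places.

π ≈ i − r = 5.7% − 2.03% → 3.670%.

3.670%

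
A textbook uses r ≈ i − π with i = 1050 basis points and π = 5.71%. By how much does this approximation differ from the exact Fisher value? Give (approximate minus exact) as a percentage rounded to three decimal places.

0.259%

Approximate: r ≈ 10.500% − 5.710% = 4.7900%
Exact: (1 + 0.1050)/(1 + 0.0571) − 1 = 4.5313%
Error = 4.7900% − 4.5313% = 0.2587% → 0.259%.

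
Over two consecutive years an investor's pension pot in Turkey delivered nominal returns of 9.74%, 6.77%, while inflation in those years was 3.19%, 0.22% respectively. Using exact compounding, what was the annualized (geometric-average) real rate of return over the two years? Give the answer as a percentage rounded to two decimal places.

6.44%

Nominal growth factor = 1.0974 × 1.0677 = 1.17169398
Price-level growth factor = 1.0319 × 1.0022 = 1.03417018
Real growth factor = 1.17169398 / 1.03417018 = 1.13297985
Annualized real rate = 1.13297985^(1/2) − 1 = 6.4415% → 6.44%.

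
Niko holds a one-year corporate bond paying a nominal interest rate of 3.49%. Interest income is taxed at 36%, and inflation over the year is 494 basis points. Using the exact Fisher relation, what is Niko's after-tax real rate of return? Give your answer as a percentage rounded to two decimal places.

-2.58%

After-tax nominal return = 3.49% × (1 − 0.36) = 2.2336%.
1 + r = 1.022336 / 1.04940 = 0.974210
After-tax real rate = 0.974210 − 1 → -2.58%.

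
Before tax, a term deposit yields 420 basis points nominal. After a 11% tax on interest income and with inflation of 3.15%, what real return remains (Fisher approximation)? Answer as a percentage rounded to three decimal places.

After-tax nominal return = 4.2% × (1 − 0.11) = 3.7380%.
r ≈ 3.7380% − 3.15% → 0.588%.

0.588%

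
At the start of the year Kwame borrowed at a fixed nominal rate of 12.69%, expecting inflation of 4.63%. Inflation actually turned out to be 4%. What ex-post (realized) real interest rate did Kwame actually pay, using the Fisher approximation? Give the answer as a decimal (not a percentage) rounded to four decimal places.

0.0869

Ex-post: 12.69% − 4% = 8.690%
So the realized real rate is 0.0869.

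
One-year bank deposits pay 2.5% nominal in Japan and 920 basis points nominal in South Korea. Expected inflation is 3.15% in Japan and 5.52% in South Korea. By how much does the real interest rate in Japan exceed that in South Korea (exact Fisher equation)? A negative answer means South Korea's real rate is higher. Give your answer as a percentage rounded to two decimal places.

-4.12%

Japan: (1 + 0.0250)/(1 + 0.0315) − 1 = -0.6302%
South Korea: (1 + 0.0920)/(1 + 0.0552) − 1 = 3.4875%
Differential = -0.6302% − 3.4875% = -4.1176% → -4.12%.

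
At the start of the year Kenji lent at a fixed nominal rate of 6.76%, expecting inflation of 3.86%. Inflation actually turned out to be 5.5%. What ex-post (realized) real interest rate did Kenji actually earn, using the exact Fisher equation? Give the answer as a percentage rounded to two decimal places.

Ex-post: (1 + 0.0676)/(1 + 0.0550) − 1 = 1.1943%
So the realized real rate is 1.19%.

1.19%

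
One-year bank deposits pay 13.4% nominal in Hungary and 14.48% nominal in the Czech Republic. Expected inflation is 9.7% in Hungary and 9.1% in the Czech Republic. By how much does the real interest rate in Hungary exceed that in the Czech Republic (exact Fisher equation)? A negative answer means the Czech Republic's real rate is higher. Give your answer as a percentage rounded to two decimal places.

Hungary: (1 + 0.1340)/(1 + 0.0970) − 1 = 3.3728%
The Czech Republic: (1 + 0.1448)/(1 + 0.0910) − 1 = 4.9313%
Differential = 3.3728% − 4.9313% = -1.5584% → -1.56%.

-1.56%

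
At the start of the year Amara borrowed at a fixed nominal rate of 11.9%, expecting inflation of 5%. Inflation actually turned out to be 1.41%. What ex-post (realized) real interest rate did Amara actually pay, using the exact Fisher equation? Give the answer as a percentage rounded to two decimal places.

10.34%

Ex-post: (1 + 0.1190)/(1 + 0.0141) − 1 = 10.3441%
So the realized real rate is 10.34%.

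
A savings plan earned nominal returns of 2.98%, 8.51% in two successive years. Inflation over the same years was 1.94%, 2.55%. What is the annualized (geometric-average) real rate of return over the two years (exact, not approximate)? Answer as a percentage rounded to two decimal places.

Compound the nominal returns: 1.0298 × 1.0851 = 1.11743598.
Compound inflation: 1.0194 × 1.0255 = 1.04539470.
Deflate: 1.11743598 / 1.04539470 = 1.06891300.
Annualized real rate = 1.06891300^(1/2) − 1 = 3.3882% → 3.39%.

3.39%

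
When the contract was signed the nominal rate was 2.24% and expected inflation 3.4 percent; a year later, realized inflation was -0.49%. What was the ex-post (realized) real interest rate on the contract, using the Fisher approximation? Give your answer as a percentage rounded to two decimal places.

Ex-post: 2.24% − (-0.49%) = 2.730%
So the realized real rate is 2.73%.

2.73%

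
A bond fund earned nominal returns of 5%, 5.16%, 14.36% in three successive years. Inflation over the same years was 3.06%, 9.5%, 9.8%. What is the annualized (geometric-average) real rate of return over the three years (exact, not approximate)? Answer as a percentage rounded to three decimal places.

Compound the nominal returns: 1.0500 × 1.0516 × 1.1436 = 1.26274025.
Compound inflation: 1.0306 × 1.0950 × 1.0980 = 1.23910069.
Deflate: 1.26274025 / 1.23910069 = 1.01907800.
Annualized real rate = 1.01907800^(1/3) − 1 = 0.6319% → 0.632%.

0.632%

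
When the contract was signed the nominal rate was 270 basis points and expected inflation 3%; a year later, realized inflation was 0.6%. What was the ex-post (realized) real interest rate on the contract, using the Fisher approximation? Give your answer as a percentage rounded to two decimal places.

Ex-post: 2.7% − 0.6% = 2.100%
So the realized real rate is 2.10%.

2.10%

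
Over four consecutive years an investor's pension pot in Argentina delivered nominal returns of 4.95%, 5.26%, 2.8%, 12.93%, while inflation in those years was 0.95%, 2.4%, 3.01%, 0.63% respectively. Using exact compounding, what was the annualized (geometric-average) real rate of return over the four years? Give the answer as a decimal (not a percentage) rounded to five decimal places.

0.04594

Compound the nominal returns: 1.0495 × 1.0526 × 1.0280 × 1.1293 = 1.282473061.
Compound inflation: 1.0095 × 1.0240 × 1.0301 × 1.0063 = 1.071551725.
Deflate: 1.282473061 / 1.071551725 = 1.196837289.
Annualized real rate = 1.196837289^(1/4) − 1 = 4.59448% → 0.04594.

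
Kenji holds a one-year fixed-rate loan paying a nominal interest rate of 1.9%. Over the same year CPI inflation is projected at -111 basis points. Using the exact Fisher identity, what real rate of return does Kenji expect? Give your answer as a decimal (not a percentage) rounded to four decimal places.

By the Fisher identity, 1 + r = (1 + i)/(1 + π).
1 + r = 1.01900 / 0.98890 = 1.030438
r = 1.030438 − 1 = 3.0438%, i.e. 0.0304.

0.0304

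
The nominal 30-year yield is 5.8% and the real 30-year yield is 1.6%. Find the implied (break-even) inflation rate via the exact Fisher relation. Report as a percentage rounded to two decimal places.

(1 + π) = (1 + i)/(1 + r) = 1.05800 / 1.01600 = 1.041339
Break-even inflation = 1.041339 − 1 → 4.13%.

4.13%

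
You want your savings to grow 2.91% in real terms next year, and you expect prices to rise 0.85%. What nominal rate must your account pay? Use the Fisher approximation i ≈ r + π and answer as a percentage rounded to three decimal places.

i ≈ r + π = 2.91% + 0.85% = 3.760%.

3.760%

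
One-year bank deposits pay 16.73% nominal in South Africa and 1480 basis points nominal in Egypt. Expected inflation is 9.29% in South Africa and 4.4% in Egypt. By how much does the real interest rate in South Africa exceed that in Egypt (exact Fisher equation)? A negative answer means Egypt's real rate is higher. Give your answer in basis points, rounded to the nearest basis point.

South Africa: (1 + 0.1673)/(1 + 0.0929) − 1 = 6.8076%
Egypt: (1 + 0.1480)/(1 + 0.0440) − 1 = 9.9617%
Differential = 6.8076% − 9.9617% = -3.1541% → -315 basis points.

-315 basis points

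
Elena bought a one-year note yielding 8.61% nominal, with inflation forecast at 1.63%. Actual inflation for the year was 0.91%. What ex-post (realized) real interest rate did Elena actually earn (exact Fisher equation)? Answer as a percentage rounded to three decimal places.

Ex-post: (1 + 0.0861)/(1 + 0.0091) − 1 = 7.6306%
So the realized real rate is 7.631%.

7.631%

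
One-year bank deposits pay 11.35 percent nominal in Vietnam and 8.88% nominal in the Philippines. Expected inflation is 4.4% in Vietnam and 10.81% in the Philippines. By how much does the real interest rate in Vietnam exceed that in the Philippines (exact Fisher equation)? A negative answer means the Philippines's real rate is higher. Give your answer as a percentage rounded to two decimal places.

8.40%

Vietnam: (1 + 0.1135)/(1 + 0.0440) − 1 = 6.6571%
The Philippines: (1 + 0.0888)/(1 + 0.1081) − 1 = -1.7417%
Differential = 6.6571% − (-1.7417%) = 8.3988% → 8.40%.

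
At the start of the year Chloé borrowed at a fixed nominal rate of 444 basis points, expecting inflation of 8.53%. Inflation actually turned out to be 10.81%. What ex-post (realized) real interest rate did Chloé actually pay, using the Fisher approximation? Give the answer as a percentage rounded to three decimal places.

-6.370%

Ex-post: 4.44% − 10.81% = -6.370%
So the realized real rate is -6.370%.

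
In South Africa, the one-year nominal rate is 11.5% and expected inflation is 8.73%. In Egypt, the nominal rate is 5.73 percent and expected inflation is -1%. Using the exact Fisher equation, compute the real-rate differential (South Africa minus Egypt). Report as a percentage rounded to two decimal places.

South Africa: (1 + 0.1150)/(1 + 0.0873) − 1 = 2.5476%
Egypt: (1 + 0.0573)/(1 − 0.0100) − 1 = 6.7980%
Differential = 2.5476% − 6.7980% = -4.2504% → -4.25%.

-4.25%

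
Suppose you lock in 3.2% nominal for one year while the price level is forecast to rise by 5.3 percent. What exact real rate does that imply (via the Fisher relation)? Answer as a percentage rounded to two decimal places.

-1.99%

1 + r = 1.03200 / 1.05300 = 0.980057
r = 0.980057 − 1 = -1.9943%, i.e. -1.99%.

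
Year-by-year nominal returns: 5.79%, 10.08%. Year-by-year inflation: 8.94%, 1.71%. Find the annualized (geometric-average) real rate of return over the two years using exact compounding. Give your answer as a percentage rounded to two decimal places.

Nominal growth factor = 1.0579 × 1.1008 = 1.16453632
Price-level growth factor = 1.0894 × 1.0171 = 1.10802874
Real growth factor = 1.16453632 / 1.10802874 = 1.05099830
Annualized real rate = 1.05099830^(1/2) − 1 = 2.5182% → 2.52%.

2.52%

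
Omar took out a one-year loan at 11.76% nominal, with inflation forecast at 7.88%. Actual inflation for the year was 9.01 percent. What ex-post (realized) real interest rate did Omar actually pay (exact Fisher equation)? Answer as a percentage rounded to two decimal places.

2.52%

Ex-post: (1 + 0.1176)/(1 + 0.0901) − 1 = 2.5227%
So the realized real rate is 2.52%.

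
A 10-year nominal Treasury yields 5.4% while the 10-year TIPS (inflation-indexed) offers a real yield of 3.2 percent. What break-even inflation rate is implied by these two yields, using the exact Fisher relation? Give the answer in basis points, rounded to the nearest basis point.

(1 + π) = (1 + i)/(1 + r) = 1.05400 / 1.03200 = 1.021318
Break-even inflation = 1.021318 − 1 → 213 basis points.

213 basis points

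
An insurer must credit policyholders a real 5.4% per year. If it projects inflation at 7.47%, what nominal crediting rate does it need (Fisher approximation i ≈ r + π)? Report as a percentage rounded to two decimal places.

12.87%

i ≈ r + π = 5.4% + 7.47% = 12.87%.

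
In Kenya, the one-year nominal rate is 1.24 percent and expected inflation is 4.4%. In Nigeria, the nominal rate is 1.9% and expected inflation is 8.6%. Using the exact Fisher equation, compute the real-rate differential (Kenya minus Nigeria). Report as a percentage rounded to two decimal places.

3.14%

Kenya: (1 + 0.0124)/(1 + 0.0440) − 1 = -3.0268%
Nigeria: (1 + 0.0190)/(1 + 0.0860) − 1 = -6.1694%
Differential = -3.0268% − (-6.1694%) = 3.1426% → 3.14%.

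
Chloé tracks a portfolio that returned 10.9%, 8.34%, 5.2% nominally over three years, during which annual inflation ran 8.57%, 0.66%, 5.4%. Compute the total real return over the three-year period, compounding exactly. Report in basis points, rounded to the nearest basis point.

973 basis points

Compound the nominal returns: 1.1090 × 1.0834 × 1.0520 = 1.263968.
Compound inflation: 1.0857 × 1.0066 × 1.0540 = 1.151880.
Deflate: 1.263968 / 1.151880 = 1.097308.
Total real return = 1.097308 − 1 → 973 basis points.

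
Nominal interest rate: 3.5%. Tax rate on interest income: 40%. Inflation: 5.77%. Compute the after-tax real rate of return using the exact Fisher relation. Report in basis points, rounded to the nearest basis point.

After-tax nominal return = 3.5% × (1 − 0.4) = 2.1000%.
1 + r = 1.02100 / 1.05770 = 0.965302
After-tax real rate = 0.965302 − 1 → -347 basis points.

-347 basis points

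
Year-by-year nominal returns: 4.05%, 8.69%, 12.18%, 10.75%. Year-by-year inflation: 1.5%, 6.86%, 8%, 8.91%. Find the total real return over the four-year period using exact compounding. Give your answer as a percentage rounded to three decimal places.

10.133%

Nominal growth factor = 1.0405 × 1.0869 × 1.1218 × 1.1075 = 1.405047
Price-level growth factor = 1.0150 × 1.0686 × 1.0800 × 1.0891 = 1.275771
Real growth factor = 1.405047 / 1.275771 = 1.101332
Total real return = 1.101332 − 1 → 10.133%.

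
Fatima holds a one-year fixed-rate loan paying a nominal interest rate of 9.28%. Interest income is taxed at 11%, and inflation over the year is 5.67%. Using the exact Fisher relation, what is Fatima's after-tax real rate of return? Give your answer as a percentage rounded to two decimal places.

2.45%

After-tax nominal return = 9.28% × (1 − 0.11) = 8.2592%.
1 + r = 1.082592 / 1.05670 = 1.024503
After-tax real rate = 1.024503 − 1 → 2.45%.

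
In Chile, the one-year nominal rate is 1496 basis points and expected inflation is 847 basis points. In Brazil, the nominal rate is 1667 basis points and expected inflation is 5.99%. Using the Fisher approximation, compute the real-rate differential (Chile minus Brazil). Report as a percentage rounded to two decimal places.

-4.19%

Chile: 14.96% − 8.47% = 6.490%
Brazil: 16.67% − 5.99% = 10.680%
Differential = -4.190% → -4.19%.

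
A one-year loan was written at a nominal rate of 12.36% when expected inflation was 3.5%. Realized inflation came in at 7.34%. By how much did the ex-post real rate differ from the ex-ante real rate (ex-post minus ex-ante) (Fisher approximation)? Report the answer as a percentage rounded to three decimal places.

Ex-ante: 12.36% − 3.5% = 8.860%
Ex-post: 12.36% − 7.34% = 5.020%
Difference (ex-post − ex-ante) = -3.8400% → -3.840%.

-3.840%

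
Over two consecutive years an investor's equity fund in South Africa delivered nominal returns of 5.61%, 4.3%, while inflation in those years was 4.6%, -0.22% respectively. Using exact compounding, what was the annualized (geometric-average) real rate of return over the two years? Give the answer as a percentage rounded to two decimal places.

2.73%

Nominal growth factor = 1.0561 × 1.0430 = 1.10151230
Price-level growth factor = 1.0460 × 0.9978 = 1.04369880
Real growth factor = 1.10151230 / 1.04369880 = 1.05539290
Annualized real rate = 1.05539290^(1/2) − 1 = 2.7323% → 2.73%.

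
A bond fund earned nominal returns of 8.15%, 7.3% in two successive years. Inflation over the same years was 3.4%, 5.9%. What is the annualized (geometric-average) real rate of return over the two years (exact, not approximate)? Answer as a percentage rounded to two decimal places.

2.94%

Nominal growth factor = 1.0815 × 1.0730 = 1.16044950
Price-level growth factor = 1.0340 × 1.0590 = 1.09500600
Real growth factor = 1.16044950 / 1.09500600 = 1.05976543
Annualized real rate = 1.05976543^(1/2) − 1 = 2.9449% → 2.94%.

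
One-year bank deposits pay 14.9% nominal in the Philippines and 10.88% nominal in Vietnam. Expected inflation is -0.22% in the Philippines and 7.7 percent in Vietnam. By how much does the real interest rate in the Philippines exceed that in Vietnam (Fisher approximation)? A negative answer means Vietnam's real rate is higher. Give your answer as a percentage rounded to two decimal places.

11.94%

The Philippines: 14.9% − (-0.22%) = 15.120%
Vietnam: 10.88% − 7.7% = 3.180%
Differential = 11.940% → 11.94%.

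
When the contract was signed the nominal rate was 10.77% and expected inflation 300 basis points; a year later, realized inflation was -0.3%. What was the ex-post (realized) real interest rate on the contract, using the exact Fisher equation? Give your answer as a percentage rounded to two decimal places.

Ex-post: (1 + 0.1077)/(1 − 0.0030) − 1 = 11.1033%
So the realized real rate is 11.10%.

11.10%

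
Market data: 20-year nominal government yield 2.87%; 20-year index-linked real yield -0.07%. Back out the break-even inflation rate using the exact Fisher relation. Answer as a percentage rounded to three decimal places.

2.942%

(1 + π) = (1 + i)/(1 + r) = 1.02870 / 0.99930 = 1.029421
Break-even inflation = 1.029421 − 1 → 2.942%.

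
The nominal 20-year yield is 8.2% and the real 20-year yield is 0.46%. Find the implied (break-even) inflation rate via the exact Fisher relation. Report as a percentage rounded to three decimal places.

7.705%

(1 + π) = (1 + i)/(1 + r) = 1.08200 / 1.00460 = 1.077046
Break-even inflation = 1.077046 − 1 → 7.705%.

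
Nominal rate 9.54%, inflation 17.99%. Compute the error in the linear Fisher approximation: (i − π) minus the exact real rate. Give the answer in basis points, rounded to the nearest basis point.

-129 basis points

Approximate: r ≈ 9.540% − 17.990% = -8.4500%
Exact: (1 + 0.0954)/(1 + 0.1799) − 1 = -7.1616%
Error = -8.4500% − (-7.1616%) = -1.2884% → -129 basis points.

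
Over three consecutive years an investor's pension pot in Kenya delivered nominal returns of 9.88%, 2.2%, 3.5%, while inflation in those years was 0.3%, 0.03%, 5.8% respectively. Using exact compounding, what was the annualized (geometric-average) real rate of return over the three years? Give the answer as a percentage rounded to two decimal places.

Compound the nominal returns: 1.0988 × 1.0220 × 1.0350 = 1.16227768.
Compound inflation: 1.0030 × 1.0003 × 1.0580 = 1.06149235.
Deflate: 1.16227768 / 1.06149235 = 1.09494682.
Annualized real rate = 1.09494682^(1/3) − 1 = 3.0697% → 3.07%.

3.07%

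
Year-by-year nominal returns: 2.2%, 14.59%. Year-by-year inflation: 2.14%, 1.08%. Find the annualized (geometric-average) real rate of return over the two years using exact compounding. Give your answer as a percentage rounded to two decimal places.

Compound the nominal returns: 1.0220 × 1.1459 = 1.17110980.
Compound inflation: 1.0214 × 1.0108 = 1.03243112.
Deflate: 1.17110980 / 1.03243112 = 1.13432245.
Annualized real rate = 1.13432245^(1/2) − 1 = 6.5046% → 6.50%.

6.50%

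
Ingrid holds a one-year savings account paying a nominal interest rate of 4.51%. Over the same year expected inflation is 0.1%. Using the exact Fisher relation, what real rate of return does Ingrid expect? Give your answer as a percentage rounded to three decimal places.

By the Fisher relation, 1 + r = (1 + i)/(1 + π).
1 + r = 1.04510 / 1.00100 = 1.044056
r = 1.044056 − 1 = 4.4056%, i.e. 4.406%.

4.406%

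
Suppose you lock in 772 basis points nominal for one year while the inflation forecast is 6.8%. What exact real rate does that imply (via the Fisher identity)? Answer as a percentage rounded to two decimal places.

By the Fisher identity, 1 + r = (1 + i)/(1 + π).
1 + r = 1.07720 / 1.06800 = 1.008614
r = 1.008614 − 1 = 0.8614%, i.e. 0.86%.

0.86%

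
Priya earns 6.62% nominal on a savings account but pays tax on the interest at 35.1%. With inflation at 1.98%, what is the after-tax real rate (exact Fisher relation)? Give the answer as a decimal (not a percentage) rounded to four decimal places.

After-tax nominal return = 6.62% × (1 − 0.351) = 4.29638%.
1 + r = 1.0429638 / 1.01980 = 1.022714
After-tax real rate = 1.022714 − 1 → 0.0227.

0.0227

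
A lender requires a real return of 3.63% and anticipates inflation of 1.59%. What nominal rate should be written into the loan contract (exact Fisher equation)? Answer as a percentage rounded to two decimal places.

(1 + i) = (1 + r)(1 + π) = 1.03630 × 1.01590 = 1.05277717
i = 1.05277717 − 1, so the required nominal rate is 5.28%.

5.28%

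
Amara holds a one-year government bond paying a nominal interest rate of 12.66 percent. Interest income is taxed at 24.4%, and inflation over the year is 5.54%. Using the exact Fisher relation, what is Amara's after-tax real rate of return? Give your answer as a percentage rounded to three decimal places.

3.819%

After-tax nominal return = 12.66% × (1 − 0.244) = 9.57096%.
1 + r = 1.0957096 / 1.05540 = 1.038194
After-tax real rate = 1.038194 − 1 → 3.819%.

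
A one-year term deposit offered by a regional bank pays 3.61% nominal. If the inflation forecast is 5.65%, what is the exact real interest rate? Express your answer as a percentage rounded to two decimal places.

-1.93%

1 + r = 1.03610 / 1.05650 = 0.980691
r = 0.980691 − 1 = -1.9309%, i.e. -1.93%.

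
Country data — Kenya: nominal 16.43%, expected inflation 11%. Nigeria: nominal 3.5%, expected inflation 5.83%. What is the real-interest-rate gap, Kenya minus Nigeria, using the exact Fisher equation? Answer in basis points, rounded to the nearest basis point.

709 basis points

Kenya: (1 + 0.1643)/(1 + 0.1100) − 1 = 4.8919%
Nigeria: (1 + 0.0350)/(1 + 0.0583) − 1 = -2.2016%
Differential = 4.8919% − (-2.2016%) = 7.0935% → 709 basis points.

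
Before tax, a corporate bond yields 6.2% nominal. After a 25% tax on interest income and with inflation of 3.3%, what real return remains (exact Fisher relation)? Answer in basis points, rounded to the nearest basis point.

131 basis points

After-tax nominal return = 6.2% × (1 − 0.25) = 4.6500%.
1 + r = 1.04650 / 1.03300 = 1.013069
After-tax real rate = 1.013069 − 1 → 131 basis points.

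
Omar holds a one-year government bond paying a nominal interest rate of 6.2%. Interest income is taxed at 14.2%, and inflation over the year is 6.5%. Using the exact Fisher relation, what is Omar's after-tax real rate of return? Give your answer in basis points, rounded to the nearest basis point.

After-tax nominal return = 6.2% × (1 − 0.142) = 5.3196%.
1 + r = 1.053196 / 1.06500 = 0.988916
After-tax real rate = 0.988916 − 1 → -111 basis points.

-111 basis points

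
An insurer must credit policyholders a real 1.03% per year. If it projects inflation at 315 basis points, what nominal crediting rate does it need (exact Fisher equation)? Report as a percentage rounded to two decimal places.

(1 + i) = (1 + r)(1 + π) = 1.01030 × 1.03150 = 1.04212445
i = 1.04212445 − 1, so the required nominal rate is 4.21%.

4.21%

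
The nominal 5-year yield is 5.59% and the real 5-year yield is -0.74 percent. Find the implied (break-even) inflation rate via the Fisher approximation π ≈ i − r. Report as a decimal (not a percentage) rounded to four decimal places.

π ≈ i − r = 5.59% − (-0.74%) → 0.0633.

0.0633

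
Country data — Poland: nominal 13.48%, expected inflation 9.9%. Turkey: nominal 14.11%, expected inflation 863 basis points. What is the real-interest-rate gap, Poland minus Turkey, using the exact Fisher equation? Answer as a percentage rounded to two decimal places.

-1.79%

Poland: (1 + 0.1348)/(1 + 0.0990) − 1 = 3.2575%
Turkey: (1 + 0.1411)/(1 + 0.0863) − 1 = 5.0446%
Differential = 3.2575% − 5.0446% = -1.7871% → -1.79%.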